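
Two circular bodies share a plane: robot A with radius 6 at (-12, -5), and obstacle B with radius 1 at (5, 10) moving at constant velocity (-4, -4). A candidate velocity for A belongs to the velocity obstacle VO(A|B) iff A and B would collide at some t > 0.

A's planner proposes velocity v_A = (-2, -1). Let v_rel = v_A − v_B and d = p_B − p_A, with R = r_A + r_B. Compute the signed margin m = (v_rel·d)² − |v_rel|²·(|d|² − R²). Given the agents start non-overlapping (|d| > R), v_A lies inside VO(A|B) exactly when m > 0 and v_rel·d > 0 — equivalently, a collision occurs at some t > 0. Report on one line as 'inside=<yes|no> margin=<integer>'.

d = (17, 15),  |d|² = 514;  R = 6+1 = 7,  c = 514−7² = 465
v_rel = (2, 3),  |v_rel|² = 13;  v_rel·d = (2)·(17) + (3)·(15) = 79
13·t² − 158·t + 465 = 0  ⇒  m = 79² − 13·465 = 196
m = 196 > 0,  v_rel·d = 79 > 0  ⇒  inside

inside=yes margin=196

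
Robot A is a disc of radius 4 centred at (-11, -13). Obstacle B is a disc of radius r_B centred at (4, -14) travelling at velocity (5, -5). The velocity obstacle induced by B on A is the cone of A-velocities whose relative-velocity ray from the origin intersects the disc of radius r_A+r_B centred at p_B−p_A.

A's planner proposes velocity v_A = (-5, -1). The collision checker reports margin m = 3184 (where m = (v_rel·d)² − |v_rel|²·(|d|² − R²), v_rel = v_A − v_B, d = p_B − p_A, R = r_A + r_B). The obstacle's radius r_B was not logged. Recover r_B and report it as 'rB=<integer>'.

m = 3184
d = (15, -1);  v_rel = (-10, 4),  |v_rel|² = 116
v_rel×d = (-10)·(-1) − (4)·(15) = -50
since m = R²·116 − (-50)²:  R² = (2500 + 3184) / 116 = 49
R = √49 = 7  ⇒  r_B = 7 − 4 = 3

rB=3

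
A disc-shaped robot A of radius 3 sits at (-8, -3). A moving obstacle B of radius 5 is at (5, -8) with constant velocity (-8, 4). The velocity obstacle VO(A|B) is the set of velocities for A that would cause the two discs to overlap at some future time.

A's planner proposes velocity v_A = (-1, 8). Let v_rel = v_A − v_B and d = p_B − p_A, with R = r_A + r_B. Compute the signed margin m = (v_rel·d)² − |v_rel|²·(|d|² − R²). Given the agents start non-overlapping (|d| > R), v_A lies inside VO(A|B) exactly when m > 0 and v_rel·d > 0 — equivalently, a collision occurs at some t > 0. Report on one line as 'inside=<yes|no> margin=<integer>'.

d = (13, -5),  |d|² = 194;  R = 3+5 = 8,  c = 194−8² = 130
v_rel = (7, 4),  |v_rel|² = 65;  v_rel·d = (7)·(13) + (4)·(-5) = 71
65·t² − 142·t + 130 = 0  ⇒  m = 71² − 65·130 = -3409
m = -3409 < 0,  v_rel·d = 71 > 0  ⇒  outside

inside=no margin=-3409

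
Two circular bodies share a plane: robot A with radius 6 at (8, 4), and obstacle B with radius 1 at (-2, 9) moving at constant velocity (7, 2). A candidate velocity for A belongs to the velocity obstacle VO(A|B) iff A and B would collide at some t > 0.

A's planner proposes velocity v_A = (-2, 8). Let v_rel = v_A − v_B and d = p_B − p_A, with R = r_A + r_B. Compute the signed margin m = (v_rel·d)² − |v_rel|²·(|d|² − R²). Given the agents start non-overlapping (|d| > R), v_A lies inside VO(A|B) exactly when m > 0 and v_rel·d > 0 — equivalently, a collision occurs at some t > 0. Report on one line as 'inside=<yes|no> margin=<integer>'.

d = (-10, 5),  |d|² = 125;  R = 6+1 = 7,  c = 125−7² = 76
v_rel = (-9, 6),  |v_rel|² = 117;  v_rel·d = (-9)·(-10) + (6)·(5) = 120
117·t² − 240·t + 76 = 0  ⇒  m = 120² − 117·76 = 5508
m = 5508 > 0,  v_rel·d = 120 > 0  ⇒  inside

inside=yes margin=5508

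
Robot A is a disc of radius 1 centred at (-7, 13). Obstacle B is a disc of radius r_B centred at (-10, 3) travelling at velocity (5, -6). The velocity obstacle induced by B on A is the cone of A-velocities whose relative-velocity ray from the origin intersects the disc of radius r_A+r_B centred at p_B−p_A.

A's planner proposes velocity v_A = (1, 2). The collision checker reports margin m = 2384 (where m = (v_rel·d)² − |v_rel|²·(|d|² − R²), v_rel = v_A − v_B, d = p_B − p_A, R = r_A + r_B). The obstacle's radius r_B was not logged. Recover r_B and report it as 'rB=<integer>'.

m = 2384
d = (-3, -10);  v_rel = (-4, 8),  |v_rel|² = 80
v_rel×d = (-4)·(-10) − (8)·(-3) = 64
since m = R²·80 − 64²:  R² = (4096 + 2384) / 80 = 81
R = √81 = 9  ⇒  r_B = 9 − 1 = 8

rB=8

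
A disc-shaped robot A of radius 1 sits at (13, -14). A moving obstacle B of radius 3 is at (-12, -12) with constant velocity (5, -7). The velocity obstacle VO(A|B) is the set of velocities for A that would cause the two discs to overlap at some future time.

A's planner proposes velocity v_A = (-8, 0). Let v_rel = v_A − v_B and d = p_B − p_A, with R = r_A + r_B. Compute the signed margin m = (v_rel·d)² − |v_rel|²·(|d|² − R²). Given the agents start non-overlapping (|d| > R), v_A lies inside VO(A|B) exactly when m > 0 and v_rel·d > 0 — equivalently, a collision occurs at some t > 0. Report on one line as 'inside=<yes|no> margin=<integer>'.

d = (-25, 2),  |d|² = 629;  R = 1+3 = 4,  c = 629−4² = 613
v_rel = (-13, 7),  |v_rel|² = 218;  v_rel·d = (-13)·(-25) + (7)·(2) = 339
218·t² − 678·t + 613 = 0  ⇒  m = 339² − 218·613 = -18713
m = -18713 < 0,  v_rel·d = 339 > 0  ⇒  outside

inside=no margin=-18713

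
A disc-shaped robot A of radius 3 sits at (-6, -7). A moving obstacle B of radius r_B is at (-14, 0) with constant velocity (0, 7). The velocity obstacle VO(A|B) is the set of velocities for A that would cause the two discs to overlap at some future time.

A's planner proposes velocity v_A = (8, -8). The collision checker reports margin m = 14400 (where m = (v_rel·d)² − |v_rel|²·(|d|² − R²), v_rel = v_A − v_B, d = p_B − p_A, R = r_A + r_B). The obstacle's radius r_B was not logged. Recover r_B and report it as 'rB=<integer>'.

m = 14400
d = (-8, 7);  v_rel = (8, -15),  |v_rel|² = 289
v_rel×d = (8)·(7) − (-15)·(-8) = -64
since m = R²·289 − (-64)²:  R² = (4096 + 14400) / 289 = 64
R = √64 = 8  ⇒  r_B = 8 − 3 = 5

rB=5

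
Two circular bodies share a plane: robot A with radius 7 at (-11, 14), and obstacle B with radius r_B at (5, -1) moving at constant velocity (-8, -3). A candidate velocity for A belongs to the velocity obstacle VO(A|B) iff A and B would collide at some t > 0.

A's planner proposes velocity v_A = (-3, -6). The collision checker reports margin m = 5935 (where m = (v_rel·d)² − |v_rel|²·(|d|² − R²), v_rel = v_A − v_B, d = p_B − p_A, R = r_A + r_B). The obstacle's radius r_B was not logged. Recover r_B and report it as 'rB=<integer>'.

m = 5935
d = (16, -15);  v_rel = (5, -3),  |v_rel|² = 34
v_rel×d = (5)·(-15) − (-3)·(16) = -27
since m = R²·34 − (-27)²:  R² = (729 + 5935) / 34 = 196
R = √196 = 14  ⇒  r_B = 14 − 7 = 7

rB=7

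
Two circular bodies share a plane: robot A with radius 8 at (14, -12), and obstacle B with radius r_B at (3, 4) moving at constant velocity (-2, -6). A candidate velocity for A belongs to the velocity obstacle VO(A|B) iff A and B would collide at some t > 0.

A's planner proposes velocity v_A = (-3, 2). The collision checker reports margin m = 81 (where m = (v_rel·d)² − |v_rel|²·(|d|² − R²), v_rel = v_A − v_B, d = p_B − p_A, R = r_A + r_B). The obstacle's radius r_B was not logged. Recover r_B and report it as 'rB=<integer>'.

m = 81
d = (-11, 16);  v_rel = (-1, 8),  |v_rel|² = 65
v_rel×d = (-1)·(16) − (8)·(-11) = 72
since m = R²·65 − 72²:  R² = (5184 + 81) / 65 = 81
R = √81 = 9  ⇒  r_B = 9 − 8 = 1

rB=1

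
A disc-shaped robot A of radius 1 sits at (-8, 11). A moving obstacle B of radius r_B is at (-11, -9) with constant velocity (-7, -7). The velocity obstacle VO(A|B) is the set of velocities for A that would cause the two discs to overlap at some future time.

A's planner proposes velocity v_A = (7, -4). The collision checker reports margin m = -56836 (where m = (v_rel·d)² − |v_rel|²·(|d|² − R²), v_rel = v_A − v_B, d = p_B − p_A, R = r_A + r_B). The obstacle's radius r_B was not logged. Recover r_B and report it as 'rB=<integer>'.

m = -56836
d = (-3, -20);  v_rel = (14, 3),  |v_rel|² = 205
v_rel×d = (14)·(-20) − (3)·(-3) = -271
since m = R²·205 − (-271)²:  R² = (73441 + -56836) / 205 = 81
R = √81 = 9  ⇒  r_B = 9 − 1 = 8

rB=8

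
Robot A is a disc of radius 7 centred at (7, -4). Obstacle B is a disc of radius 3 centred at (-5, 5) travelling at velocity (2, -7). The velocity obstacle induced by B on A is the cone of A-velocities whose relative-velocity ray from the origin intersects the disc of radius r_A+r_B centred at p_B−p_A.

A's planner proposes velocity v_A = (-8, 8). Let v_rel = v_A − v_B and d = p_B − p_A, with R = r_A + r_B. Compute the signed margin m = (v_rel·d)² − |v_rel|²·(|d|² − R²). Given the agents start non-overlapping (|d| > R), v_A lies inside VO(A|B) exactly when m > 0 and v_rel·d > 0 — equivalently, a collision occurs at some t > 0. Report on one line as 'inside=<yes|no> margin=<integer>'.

d = (-12, 9),  |d|² = 225;  R = 7+3 = 10,  c = 225−10² = 125
v_rel = (-10, 15),  |v_rel|² = 325;  v_rel·d = (-10)·(-12) + (15)·(9) = 255
325·t² − 510·t + 125 = 0  ⇒  m = 255² − 325·125 = 24400
m = 24400 > 0,  v_rel·d = 255 > 0  ⇒  inside

inside=yes margin=24400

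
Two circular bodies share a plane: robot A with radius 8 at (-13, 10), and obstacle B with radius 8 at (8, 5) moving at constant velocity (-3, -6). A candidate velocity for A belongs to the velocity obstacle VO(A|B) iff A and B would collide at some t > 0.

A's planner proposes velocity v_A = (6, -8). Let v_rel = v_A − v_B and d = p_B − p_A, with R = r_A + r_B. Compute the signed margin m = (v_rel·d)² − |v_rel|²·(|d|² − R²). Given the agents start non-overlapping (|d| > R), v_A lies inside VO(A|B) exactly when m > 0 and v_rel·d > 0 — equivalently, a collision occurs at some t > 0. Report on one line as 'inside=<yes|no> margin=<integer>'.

d = (21, -5),  |d|² = 466;  R = 8+8 = 16,  c = 466−16² = 210
v_rel = (9, -2),  |v_rel|² = 85;  v_rel·d = (9)·(21) + (-2)·(-5) = 199
85·t² − 398·t + 210 = 0  ⇒  m = 199² − 85·210 = 21751
m = 21751 > 0,  v_rel·d = 199 > 0  ⇒  inside

inside=yes margin=21751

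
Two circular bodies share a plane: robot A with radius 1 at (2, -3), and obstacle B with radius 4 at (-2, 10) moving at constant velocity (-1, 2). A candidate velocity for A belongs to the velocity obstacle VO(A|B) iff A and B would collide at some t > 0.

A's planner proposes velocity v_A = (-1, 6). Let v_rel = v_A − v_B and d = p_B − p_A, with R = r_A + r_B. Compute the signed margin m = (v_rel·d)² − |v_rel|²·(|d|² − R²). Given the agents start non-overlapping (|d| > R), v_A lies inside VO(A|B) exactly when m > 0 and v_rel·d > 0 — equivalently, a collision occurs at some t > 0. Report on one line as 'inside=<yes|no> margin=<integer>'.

d = (-4, 13),  |d|² = 185;  R = 1+4 = 5,  c = 185−5² = 160
v_rel = (0, 4),  |v_rel|² = 16;  v_rel·d = (0)·(-4) + (4)·(13) = 52
16·t² − 104·t + 160 = 0  ⇒  m = 52² − 16·160 = 144
m = 144 > 0,  v_rel·d = 52 > 0  ⇒  inside

inside=yes margin=144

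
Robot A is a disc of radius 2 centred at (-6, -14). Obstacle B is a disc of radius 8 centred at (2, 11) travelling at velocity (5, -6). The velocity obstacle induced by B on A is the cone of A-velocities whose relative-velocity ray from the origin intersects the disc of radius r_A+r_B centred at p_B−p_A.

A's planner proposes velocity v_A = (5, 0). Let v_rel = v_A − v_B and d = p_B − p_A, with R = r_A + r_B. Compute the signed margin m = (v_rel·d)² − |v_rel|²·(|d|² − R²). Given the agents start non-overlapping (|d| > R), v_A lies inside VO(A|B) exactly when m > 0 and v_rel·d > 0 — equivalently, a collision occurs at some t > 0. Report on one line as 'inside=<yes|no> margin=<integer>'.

d = (8, 25),  |d|² = 689;  R = 2+8 = 10,  c = 689−10² = 589
v_rel = (0, 6),  |v_rel|² = 36;  v_rel·d = (0)·(8) + (6)·(25) = 150
36·t² − 300·t + 589 = 0  ⇒  m = 150² − 36·589 = 1296
m = 1296 > 0,  v_rel·d = 150 > 0  ⇒  inside

inside=yes margin=1296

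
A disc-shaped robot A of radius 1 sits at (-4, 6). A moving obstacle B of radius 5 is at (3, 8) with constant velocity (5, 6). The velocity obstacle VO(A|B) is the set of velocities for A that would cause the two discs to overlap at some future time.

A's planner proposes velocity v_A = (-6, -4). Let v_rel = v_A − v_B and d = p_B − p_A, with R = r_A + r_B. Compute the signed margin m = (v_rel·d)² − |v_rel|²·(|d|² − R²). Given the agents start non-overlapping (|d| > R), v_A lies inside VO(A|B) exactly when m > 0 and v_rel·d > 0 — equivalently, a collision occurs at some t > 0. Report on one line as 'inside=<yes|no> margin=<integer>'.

d = (7, 2),  |d|² = 53;  R = 1+5 = 6,  c = 53−6² = 17
v_rel = (-11, -10),  |v_rel|² = 221;  v_rel·d = (-11)·(7) + (-10)·(2) = -97
221·t² + 194·t + 17 = 0  ⇒  m = (-97)² − 221·17 = 5652
m = 5652 > 0,  v_rel·d = -97 < 0  ⇒  outside

inside=no margin=5652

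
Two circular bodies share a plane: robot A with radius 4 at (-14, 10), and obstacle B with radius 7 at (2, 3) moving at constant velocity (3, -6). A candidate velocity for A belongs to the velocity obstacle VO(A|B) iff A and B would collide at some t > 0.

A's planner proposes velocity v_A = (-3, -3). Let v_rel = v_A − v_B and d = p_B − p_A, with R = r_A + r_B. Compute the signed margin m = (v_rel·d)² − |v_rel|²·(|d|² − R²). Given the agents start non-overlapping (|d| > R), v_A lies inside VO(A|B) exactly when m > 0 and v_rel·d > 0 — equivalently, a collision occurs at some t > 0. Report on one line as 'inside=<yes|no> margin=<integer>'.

d = (16, -7),  |d|² = 305;  R = 4+7 = 11,  c = 305−11² = 184
v_rel = (-6, 3),  |v_rel|² = 45;  v_rel·d = (-6)·(16) + (3)·(-7) = -117
45·t² + 234·t + 184 = 0  ⇒  m = (-117)² − 45·184 = 5409
m = 5409 > 0,  v_rel·d = -117 < 0  ⇒  outside

inside=no margin=5409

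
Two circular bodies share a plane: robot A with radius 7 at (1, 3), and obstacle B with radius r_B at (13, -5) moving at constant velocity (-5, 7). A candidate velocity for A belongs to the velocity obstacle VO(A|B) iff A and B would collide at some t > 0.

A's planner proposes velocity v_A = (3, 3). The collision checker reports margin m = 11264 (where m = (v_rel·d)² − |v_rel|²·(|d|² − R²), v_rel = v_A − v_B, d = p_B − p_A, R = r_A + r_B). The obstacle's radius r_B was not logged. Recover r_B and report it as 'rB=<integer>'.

m = 11264
d = (12, -8);  v_rel = (8, -4),  |v_rel|² = 80
v_rel×d = (8)·(-8) − (-4)·(12) = -16
since m = R²·80 − (-16)²:  R² = (256 + 11264) / 80 = 144
R = √144 = 12  ⇒  r_B = 12 − 7 = 5

rB=5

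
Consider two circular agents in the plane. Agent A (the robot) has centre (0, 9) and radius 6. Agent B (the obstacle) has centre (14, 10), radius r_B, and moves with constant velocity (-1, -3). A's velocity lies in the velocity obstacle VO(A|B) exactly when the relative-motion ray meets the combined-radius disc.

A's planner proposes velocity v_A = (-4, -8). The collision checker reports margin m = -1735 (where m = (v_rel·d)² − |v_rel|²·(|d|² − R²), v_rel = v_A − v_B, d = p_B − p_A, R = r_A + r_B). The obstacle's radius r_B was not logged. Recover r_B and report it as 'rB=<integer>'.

m = -1735
d = (14, 1);  v_rel = (-3, -5),  |v_rel|² = 34
v_rel×d = (-3)·(1) − (-5)·(14) = 67
since m = R²·34 − 67²:  R² = (4489 + -1735) / 34 = 81
R = √81 = 9  ⇒  r_B = 9 − 6 = 3

rB=3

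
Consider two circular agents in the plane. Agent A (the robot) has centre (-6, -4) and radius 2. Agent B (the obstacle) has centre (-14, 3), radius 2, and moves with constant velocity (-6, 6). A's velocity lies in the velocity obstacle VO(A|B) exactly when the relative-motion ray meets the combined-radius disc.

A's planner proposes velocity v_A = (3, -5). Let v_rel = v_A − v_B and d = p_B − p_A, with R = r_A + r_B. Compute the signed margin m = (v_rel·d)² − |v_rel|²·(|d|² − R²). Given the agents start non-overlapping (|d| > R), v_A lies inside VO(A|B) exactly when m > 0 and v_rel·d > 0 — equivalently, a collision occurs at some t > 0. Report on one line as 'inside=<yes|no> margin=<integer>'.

d = (-8, 7),  |d|² = 113;  R = 2+2 = 4,  c = 113−4² = 97
v_rel = (9, -11),  |v_rel|² = 202;  v_rel·d = (9)·(-8) + (-11)·(7) = -149
202·t² + 298·t + 97 = 0  ⇒  m = (-149)² − 202·97 = 2607
m = 2607 > 0,  v_rel·d = -149 < 0  ⇒  outside

inside=no margin=2607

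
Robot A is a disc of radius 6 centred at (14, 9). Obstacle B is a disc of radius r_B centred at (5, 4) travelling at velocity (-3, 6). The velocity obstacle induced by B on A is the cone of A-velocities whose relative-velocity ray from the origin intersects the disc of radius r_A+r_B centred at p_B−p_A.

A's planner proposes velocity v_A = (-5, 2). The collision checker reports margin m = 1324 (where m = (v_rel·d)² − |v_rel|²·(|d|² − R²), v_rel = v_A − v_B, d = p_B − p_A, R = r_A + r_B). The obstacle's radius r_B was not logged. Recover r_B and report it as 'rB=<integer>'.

m = 1324
d = (-9, -5);  v_rel = (-2, -4),  |v_rel|² = 20
v_rel×d = (-2)·(-5) − (-4)·(-9) = -26
since m = R²·20 − (-26)²:  R² = (676 + 1324) / 20 = 100
R = √100 = 10  ⇒  r_B = 10 − 6 = 4

rB=4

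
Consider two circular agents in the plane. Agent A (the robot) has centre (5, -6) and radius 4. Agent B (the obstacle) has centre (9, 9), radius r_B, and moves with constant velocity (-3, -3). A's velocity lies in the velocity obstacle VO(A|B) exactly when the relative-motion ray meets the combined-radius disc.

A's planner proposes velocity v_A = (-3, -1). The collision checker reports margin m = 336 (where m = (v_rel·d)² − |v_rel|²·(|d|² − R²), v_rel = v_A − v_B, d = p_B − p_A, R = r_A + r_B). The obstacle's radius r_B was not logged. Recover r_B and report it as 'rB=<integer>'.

m = 336
d = (4, 15);  v_rel = (0, 2),  |v_rel|² = 4
v_rel×d = (0)·(15) − (2)·(4) = -8
since m = R²·4 − (-8)²:  R² = (64 + 336) / 4 = 100
R = √100 = 10  ⇒  r_B = 10 − 4 = 6

rB=6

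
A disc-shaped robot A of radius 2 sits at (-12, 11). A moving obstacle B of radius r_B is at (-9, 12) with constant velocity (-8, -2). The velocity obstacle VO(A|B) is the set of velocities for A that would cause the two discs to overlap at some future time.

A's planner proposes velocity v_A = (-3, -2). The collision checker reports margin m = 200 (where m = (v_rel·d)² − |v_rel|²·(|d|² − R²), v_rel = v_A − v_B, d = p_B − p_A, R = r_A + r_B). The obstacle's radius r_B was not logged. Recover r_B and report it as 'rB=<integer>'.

m = 200
d = (3, 1);  v_rel = (5, 0),  |v_rel|² = 25
v_rel×d = (5)·(1) − (0)·(3) = 5
since m = R²·25 − 5²:  R² = (25 + 200) / 25 = 9
R = √9 = 3  ⇒  r_B = 3 − 2 = 1

rB=1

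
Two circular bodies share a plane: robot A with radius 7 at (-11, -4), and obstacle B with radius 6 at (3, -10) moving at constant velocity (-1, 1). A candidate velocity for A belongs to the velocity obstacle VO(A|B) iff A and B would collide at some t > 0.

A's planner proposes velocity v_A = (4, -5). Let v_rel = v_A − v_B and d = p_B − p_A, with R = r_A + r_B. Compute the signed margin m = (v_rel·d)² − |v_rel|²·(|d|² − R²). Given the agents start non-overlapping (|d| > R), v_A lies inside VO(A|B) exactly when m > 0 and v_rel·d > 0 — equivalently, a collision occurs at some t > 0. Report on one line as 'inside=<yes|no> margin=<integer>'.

d = (14, -6),  |d|² = 232;  R = 7+6 = 13,  c = 232−13² = 63
v_rel = (5, -6),  |v_rel|² = 61;  v_rel·d = (5)·(14) + (-6)·(-6) = 106
61·t² − 212·t + 63 = 0  ⇒  m = 106² − 61·63 = 7393
m = 7393 > 0,  v_rel·d = 106 > 0  ⇒  inside

inside=yes margin=7393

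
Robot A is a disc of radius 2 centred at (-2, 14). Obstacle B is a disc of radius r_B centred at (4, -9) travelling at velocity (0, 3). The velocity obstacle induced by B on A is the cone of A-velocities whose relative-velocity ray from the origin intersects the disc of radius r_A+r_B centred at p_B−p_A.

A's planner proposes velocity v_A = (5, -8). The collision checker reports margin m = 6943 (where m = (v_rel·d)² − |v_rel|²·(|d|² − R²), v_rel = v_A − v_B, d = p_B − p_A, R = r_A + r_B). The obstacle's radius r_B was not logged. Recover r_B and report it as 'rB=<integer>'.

m = 6943
d = (6, -23);  v_rel = (5, -11),  |v_rel|² = 146
v_rel×d = (5)·(-23) − (-11)·(6) = -49
since m = R²·146 − (-49)²:  R² = (2401 + 6943) / 146 = 64
R = √64 = 8  ⇒  r_B = 8 − 2 = 6

rB=6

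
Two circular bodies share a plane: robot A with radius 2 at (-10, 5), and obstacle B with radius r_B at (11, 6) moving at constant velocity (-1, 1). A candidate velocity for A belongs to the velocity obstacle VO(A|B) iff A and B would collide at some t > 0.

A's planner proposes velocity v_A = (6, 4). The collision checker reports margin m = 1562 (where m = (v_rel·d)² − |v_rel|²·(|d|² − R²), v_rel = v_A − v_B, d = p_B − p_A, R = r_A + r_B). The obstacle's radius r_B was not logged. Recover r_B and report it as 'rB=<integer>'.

m = 1562
d = (21, 1);  v_rel = (7, 3),  |v_rel|² = 58
v_rel×d = (7)·(1) − (3)·(21) = -56
since m = R²·58 − (-56)²:  R² = (3136 + 1562) / 58 = 81
R = √81 = 9  ⇒  r_B = 9 − 2 = 7

rB=7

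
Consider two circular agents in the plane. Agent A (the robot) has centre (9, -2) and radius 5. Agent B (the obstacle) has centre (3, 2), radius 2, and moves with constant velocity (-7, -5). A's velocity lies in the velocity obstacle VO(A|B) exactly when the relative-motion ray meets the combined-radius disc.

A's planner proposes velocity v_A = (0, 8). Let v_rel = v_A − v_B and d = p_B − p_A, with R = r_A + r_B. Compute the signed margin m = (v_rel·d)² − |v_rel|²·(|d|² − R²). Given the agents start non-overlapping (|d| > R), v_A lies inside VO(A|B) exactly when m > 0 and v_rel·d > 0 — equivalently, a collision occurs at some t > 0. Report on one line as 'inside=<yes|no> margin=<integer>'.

d = (-6, 4),  |d|² = 52;  R = 5+2 = 7,  c = 52−7² = 3
v_rel = (7, 13),  |v_rel|² = 218;  v_rel·d = (7)·(-6) + (13)·(4) = 10
218·t² − 20·t + 3 = 0  ⇒  m = 10² − 218·3 = -554
m = -554 < 0,  v_rel·d = 10 > 0  ⇒  outside

inside=no margin=-554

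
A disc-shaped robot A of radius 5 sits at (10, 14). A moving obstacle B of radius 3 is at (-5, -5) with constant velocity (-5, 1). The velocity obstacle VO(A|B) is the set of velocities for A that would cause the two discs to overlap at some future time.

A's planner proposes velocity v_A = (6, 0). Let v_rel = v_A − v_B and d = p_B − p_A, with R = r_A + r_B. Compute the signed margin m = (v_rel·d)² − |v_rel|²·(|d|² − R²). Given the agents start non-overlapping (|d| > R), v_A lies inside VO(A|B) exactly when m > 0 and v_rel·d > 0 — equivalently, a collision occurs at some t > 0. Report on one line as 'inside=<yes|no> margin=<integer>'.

d = (-15, -19),  |d|² = 586;  R = 5+3 = 8,  c = 586−8² = 522
v_rel = (11, -1),  |v_rel|² = 122;  v_rel·d = (11)·(-15) + (-1)·(-19) = -146
122·t² + 292·t + 522 = 0  ⇒  m = (-146)² − 122·522 = -42368
m = -42368 < 0,  v_rel·d = -146 < 0  ⇒  outside

inside=no margin=-42368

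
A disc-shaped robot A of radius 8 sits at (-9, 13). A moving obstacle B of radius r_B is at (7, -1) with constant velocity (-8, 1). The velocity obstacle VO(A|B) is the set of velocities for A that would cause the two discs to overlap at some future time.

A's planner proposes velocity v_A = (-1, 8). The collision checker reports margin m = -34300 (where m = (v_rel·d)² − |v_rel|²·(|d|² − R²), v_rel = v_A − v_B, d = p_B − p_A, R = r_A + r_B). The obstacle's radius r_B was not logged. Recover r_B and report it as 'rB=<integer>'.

m = -34300
d = (16, -14);  v_rel = (7, 7),  |v_rel|² = 98
v_rel×d = (7)·(-14) − (7)·(16) = -210
since m = R²·98 − (-210)²:  R² = (44100 + -34300) / 98 = 100
R = √100 = 10  ⇒  r_B = 10 − 8 = 2

rB=2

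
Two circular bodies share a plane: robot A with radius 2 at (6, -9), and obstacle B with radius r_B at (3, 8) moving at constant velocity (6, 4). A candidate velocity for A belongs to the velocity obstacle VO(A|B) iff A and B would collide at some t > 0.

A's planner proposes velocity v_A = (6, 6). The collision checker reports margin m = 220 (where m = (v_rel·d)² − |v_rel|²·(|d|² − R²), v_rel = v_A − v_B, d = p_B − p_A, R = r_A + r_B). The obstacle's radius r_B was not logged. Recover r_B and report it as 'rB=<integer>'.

m = 220
d = (-3, 17);  v_rel = (0, 2),  |v_rel|² = 4
v_rel×d = (0)·(17) − (2)·(-3) = 6
since m = R²·4 − 6²:  R² = (36 + 220) / 4 = 64
R = √64 = 8  ⇒  r_B = 8 − 2 = 6

rB=6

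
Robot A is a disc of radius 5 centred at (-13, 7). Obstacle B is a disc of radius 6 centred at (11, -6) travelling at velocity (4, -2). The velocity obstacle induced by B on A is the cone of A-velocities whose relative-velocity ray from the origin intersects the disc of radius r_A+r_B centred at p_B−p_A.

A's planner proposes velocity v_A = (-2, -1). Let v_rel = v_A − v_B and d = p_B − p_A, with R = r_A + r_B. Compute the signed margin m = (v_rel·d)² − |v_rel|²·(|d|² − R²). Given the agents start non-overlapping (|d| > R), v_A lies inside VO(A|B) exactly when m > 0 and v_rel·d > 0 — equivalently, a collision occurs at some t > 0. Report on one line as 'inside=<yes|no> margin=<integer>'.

d = (24, -13),  |d|² = 745;  R = 5+6 = 11,  c = 745−11² = 624
v_rel = (-6, 1),  |v_rel|² = 37;  v_rel·d = (-6)·(24) + (1)·(-13) = -157
37·t² + 314·t + 624 = 0  ⇒  m = (-157)² − 37·624 = 1561
m = 1561 > 0,  v_rel·d = -157 < 0  ⇒  outside

inside=no margin=1561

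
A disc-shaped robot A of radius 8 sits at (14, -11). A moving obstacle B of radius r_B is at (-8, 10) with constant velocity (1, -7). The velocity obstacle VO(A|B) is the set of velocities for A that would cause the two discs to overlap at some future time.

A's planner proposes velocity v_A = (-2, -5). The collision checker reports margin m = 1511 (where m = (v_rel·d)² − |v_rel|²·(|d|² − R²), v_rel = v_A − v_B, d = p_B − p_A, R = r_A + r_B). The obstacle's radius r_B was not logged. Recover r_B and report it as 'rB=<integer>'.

m = 1511
d = (-22, 21);  v_rel = (-3, 2),  |v_rel|² = 13
v_rel×d = (-3)·(21) − (2)·(-22) = -19
since m = R²·13 − (-19)²:  R² = (361 + 1511) / 13 = 144
R = √144 = 12  ⇒  r_B = 12 − 8 = 4

rB=4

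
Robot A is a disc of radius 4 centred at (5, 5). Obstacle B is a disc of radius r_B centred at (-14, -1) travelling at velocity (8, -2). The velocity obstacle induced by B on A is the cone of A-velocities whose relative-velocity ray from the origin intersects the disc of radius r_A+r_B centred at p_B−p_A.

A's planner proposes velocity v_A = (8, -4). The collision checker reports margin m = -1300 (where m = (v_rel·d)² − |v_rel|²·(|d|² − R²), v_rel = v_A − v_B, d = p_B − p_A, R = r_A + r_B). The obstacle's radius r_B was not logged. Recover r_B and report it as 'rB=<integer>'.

m = -1300
d = (-19, -6);  v_rel = (0, -2),  |v_rel|² = 4
v_rel×d = (0)·(-6) − (-2)·(-19) = -38
since m = R²·4 − (-38)²:  R² = (1444 + -1300) / 4 = 36
R = √36 = 6  ⇒  r_B = 6 − 4 = 2

rB=2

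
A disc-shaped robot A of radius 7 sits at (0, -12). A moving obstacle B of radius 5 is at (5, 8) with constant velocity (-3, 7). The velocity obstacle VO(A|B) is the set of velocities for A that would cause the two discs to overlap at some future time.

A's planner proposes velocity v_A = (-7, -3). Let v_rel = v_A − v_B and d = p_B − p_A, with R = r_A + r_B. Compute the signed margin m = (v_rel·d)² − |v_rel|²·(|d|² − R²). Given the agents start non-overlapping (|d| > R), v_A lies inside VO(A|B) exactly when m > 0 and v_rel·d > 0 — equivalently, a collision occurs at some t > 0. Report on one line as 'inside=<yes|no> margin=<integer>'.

d = (5, 20),  |d|² = 425;  R = 7+5 = 12,  c = 425−12² = 281
v_rel = (-4, -10),  |v_rel|² = 116;  v_rel·d = (-4)·(5) + (-10)·(20) = -220
116·t² + 440·t + 281 = 0  ⇒  m = (-220)² − 116·281 = 15804
m = 15804 > 0,  v_rel·d = -220 < 0  ⇒  outside

inside=no margin=15804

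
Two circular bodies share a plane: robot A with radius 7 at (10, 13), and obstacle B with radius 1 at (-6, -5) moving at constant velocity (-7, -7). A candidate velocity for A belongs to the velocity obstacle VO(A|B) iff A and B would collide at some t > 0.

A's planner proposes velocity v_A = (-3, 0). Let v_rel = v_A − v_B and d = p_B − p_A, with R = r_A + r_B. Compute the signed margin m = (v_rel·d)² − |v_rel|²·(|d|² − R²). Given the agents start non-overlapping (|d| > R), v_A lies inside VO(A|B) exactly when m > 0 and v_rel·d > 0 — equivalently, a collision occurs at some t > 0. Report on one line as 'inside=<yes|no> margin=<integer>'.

d = (-16, -18),  |d|² = 580;  R = 7+1 = 8,  c = 580−8² = 516
v_rel = (4, 7),  |v_rel|² = 65;  v_rel·d = (4)·(-16) + (7)·(-18) = -190
65·t² + 380·t + 516 = 0  ⇒  m = (-190)² − 65·516 = 2560
m = 2560 > 0,  v_rel·d = -190 < 0  ⇒  outside

inside=no margin=2560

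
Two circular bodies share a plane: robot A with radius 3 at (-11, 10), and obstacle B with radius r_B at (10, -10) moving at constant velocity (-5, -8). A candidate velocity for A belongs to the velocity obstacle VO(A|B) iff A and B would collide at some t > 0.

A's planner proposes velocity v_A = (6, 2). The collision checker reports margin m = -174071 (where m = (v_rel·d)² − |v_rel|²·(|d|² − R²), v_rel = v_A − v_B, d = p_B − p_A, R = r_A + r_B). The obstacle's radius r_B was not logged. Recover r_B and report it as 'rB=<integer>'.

m = -174071
d = (21, -20);  v_rel = (11, 10),  |v_rel|² = 221
v_rel×d = (11)·(-20) − (10)·(21) = -430
since m = R²·221 − (-430)²:  R² = (184900 + -174071) / 221 = 49
R = √49 = 7  ⇒  r_B = 7 − 3 = 4

rB=4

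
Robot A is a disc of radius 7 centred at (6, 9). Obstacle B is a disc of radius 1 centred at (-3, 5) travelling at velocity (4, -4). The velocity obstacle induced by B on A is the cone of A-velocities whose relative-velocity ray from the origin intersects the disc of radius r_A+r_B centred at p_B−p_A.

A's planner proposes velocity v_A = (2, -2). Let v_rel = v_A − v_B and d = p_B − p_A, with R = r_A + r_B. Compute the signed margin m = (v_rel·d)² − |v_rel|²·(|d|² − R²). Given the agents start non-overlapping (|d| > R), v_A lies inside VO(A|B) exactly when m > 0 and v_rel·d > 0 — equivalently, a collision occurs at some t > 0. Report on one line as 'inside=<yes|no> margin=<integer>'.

d = (-9, -4),  |d|² = 97;  R = 7+1 = 8,  c = 97−8² = 33
v_rel = (-2, 2),  |v_rel|² = 8;  v_rel·d = (-2)·(-9) + (2)·(-4) = 10
8·t² − 20·t + 33 = 0  ⇒  m = 10² − 8·33 = -164
m = -164 < 0,  v_rel·d = 10 > 0  ⇒  outside

inside=no margin=-164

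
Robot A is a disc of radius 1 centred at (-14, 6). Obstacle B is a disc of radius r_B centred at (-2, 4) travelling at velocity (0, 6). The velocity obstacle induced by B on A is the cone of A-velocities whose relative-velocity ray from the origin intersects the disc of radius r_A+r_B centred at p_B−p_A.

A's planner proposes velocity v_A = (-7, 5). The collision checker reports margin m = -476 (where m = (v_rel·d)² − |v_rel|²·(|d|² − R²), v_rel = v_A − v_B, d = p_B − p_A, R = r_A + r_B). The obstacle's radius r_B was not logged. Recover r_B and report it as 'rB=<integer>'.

m = -476
d = (12, -2);  v_rel = (-7, -1),  |v_rel|² = 50
v_rel×d = (-7)·(-2) − (-1)·(12) = 26
since m = R²·50 − 26²:  R² = (676 + -476) / 50 = 4
R = √4 = 2  ⇒  r_B = 2 − 1 = 1

rB=1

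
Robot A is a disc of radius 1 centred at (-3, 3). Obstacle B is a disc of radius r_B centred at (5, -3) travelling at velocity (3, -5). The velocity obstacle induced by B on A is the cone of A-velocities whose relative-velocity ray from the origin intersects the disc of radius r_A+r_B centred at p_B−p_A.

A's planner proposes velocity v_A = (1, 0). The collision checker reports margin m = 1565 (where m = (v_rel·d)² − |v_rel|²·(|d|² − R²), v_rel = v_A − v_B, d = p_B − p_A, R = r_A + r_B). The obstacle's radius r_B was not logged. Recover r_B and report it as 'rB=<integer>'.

m = 1565
d = (8, -6);  v_rel = (-2, 5),  |v_rel|² = 29
v_rel×d = (-2)·(-6) − (5)·(8) = -28
since m = R²·29 − (-28)²:  R² = (784 + 1565) / 29 = 81
R = √81 = 9  ⇒  r_B = 9 − 1 = 8

rB=8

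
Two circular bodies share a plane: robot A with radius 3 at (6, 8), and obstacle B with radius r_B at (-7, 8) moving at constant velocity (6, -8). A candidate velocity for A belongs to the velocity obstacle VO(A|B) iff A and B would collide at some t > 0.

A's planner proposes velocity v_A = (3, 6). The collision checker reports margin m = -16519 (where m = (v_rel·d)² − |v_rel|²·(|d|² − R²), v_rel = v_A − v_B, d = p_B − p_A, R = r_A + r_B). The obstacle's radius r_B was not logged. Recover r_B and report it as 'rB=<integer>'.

m = -16519
d = (-13, 0);  v_rel = (-3, 14),  |v_rel|² = 205
v_rel×d = (-3)·(0) − (14)·(-13) = 182
since m = R²·205 − 182²:  R² = (33124 + -16519) / 205 = 81
R = √81 = 9  ⇒  r_B = 9 − 3 = 6

rB=6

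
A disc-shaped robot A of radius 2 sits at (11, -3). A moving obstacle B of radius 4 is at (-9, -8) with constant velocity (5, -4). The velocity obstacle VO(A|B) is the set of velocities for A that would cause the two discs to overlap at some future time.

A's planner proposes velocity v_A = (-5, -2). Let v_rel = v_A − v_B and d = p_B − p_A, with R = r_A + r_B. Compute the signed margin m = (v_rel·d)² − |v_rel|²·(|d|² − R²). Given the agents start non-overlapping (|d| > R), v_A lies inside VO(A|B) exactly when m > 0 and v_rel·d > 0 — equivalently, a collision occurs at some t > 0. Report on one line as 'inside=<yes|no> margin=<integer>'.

d = (-20, -5),  |d|² = 425;  R = 2+4 = 6,  c = 425−6² = 389
v_rel = (-10, 2),  |v_rel|² = 104;  v_rel·d = (-10)·(-20) + (2)·(-5) = 190
104·t² − 380·t + 389 = 0  ⇒  m = 190² − 104·389 = -4356
m = -4356 < 0,  v_rel·d = 190 > 0  ⇒  outside

inside=no margin=-4356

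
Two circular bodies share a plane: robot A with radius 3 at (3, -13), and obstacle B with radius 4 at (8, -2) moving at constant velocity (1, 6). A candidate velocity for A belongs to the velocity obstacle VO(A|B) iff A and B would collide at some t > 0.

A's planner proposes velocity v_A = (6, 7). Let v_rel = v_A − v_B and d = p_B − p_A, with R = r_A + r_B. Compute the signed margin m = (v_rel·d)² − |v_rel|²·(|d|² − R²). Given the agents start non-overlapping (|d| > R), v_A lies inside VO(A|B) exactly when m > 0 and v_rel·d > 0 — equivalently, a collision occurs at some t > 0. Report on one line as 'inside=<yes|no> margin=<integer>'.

d = (5, 11),  |d|² = 146;  R = 3+4 = 7,  c = 146−7² = 97
v_rel = (5, 1),  |v_rel|² = 26;  v_rel·d = (5)·(5) + (1)·(11) = 36
26·t² − 72·t + 97 = 0  ⇒  m = 36² − 26·97 = -1226
m = -1226 < 0,  v_rel·d = 36 > 0  ⇒  outside

inside=no margin=-1226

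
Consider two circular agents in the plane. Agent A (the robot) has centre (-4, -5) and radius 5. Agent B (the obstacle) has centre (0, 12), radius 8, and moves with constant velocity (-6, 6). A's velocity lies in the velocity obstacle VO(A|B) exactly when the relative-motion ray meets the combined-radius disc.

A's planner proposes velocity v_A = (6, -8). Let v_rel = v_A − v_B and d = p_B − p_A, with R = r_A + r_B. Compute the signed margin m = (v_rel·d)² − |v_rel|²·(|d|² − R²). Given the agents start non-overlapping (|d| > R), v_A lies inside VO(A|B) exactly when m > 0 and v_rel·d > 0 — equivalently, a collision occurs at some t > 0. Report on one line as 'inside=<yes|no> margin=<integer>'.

d = (4, 17),  |d|² = 305;  R = 5+8 = 13,  c = 305−13² = 136
v_rel = (12, -14),  |v_rel|² = 340;  v_rel·d = (12)·(4) + (-14)·(17) = -190
340·t² + 380·t + 136 = 0  ⇒  m = (-190)² − 340·136 = -10140
m = -10140 < 0,  v_rel·d = -190 < 0  ⇒  outside

inside=no margin=-10140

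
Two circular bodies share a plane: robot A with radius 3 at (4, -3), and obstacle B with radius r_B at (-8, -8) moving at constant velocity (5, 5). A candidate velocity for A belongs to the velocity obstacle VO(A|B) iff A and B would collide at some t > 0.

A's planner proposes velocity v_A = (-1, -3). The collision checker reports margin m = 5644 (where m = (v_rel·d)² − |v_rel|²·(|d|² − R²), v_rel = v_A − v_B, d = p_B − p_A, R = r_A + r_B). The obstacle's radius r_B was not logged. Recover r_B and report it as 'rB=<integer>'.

m = 5644
d = (-12, -5);  v_rel = (-6, -8),  |v_rel|² = 100
v_rel×d = (-6)·(-5) − (-8)·(-12) = -66
since m = R²·100 − (-66)²:  R² = (4356 + 5644) / 100 = 100
R = √100 = 10  ⇒  r_B = 10 − 3 = 7

rB=7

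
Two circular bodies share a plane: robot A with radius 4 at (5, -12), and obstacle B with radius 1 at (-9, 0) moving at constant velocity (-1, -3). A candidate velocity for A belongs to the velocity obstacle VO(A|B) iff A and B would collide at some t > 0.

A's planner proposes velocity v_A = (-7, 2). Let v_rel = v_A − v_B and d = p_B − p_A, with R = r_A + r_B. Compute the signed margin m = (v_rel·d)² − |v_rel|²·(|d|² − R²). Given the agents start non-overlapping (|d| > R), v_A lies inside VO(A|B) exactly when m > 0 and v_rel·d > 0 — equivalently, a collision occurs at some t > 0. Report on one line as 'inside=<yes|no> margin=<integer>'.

d = (-14, 12),  |d|² = 340;  R = 4+1 = 5,  c = 340−5² = 315
v_rel = (-6, 5),  |v_rel|² = 61;  v_rel·d = (-6)·(-14) + (5)·(12) = 144
61·t² − 288·t + 315 = 0  ⇒  m = 144² − 61·315 = 1521
m = 1521 > 0,  v_rel·d = 144 > 0  ⇒  inside

inside=yes margin=1521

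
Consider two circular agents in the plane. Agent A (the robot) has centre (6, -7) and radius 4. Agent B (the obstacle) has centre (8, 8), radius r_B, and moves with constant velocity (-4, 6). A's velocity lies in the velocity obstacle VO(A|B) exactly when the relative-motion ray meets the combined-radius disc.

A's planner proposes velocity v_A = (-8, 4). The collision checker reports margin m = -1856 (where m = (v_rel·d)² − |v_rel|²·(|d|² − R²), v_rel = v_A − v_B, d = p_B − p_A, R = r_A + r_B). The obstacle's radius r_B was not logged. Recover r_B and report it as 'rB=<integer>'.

m = -1856
d = (2, 15);  v_rel = (-4, -2),  |v_rel|² = 20
v_rel×d = (-4)·(15) − (-2)·(2) = -56
since m = R²·20 − (-56)²:  R² = (3136 + -1856) / 20 = 64
R = √64 = 8  ⇒  r_B = 8 − 4 = 4

rB=4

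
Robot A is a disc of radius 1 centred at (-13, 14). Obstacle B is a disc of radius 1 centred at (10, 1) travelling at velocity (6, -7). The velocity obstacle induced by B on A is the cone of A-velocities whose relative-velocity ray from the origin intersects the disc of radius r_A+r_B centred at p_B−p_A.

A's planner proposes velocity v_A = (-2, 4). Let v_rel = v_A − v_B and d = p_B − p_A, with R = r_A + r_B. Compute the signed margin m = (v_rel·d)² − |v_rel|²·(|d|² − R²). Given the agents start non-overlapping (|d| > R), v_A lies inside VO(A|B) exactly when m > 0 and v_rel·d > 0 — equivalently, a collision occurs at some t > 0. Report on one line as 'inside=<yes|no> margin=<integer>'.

d = (23, -13),  |d|² = 698;  R = 1+1 = 2,  c = 698−2² = 694
v_rel = (-8, 11),  |v_rel|² = 185;  v_rel·d = (-8)·(23) + (11)·(-13) = -327
185·t² + 654·t + 694 = 0  ⇒  m = (-327)² − 185·694 = -21461
m = -21461 < 0,  v_rel·d = -327 < 0  ⇒  outside

inside=no margin=-21461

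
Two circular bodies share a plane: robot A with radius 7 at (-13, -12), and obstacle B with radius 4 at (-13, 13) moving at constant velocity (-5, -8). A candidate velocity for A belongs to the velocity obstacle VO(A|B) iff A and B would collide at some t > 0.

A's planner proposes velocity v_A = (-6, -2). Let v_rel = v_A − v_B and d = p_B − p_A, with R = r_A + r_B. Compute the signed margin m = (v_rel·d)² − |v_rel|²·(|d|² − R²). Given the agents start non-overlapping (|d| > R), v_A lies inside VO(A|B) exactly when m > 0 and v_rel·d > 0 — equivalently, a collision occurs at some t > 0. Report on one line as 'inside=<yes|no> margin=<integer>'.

d = (0, 25),  |d|² = 625;  R = 7+4 = 11,  c = 625−11² = 504
v_rel = (-1, 6),  |v_rel|² = 37;  v_rel·d = (-1)·(0) + (6)·(25) = 150
37·t² − 300·t + 504 = 0  ⇒  m = 150² − 37·504 = 3852
m = 3852 > 0,  v_rel·d = 150 > 0  ⇒  inside

inside=yes margin=3852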